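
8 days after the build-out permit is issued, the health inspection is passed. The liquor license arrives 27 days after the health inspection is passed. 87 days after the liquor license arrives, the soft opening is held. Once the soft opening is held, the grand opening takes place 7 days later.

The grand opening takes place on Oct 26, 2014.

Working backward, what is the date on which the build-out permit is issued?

Jun 19, 2014

The grand opening takes place: Oct 26, 2014.
The soft opening is held: Oct 26, 2014 − 7 days = Oct 19, 2014.
The liquor license arrives: Oct 19, 2014 − 87 days = Jul 24, 2014.
The health inspection is passed: Jul 24, 2014 − 27 days = Jun 27, 2014.
The build-out permit is issued: Jun 27, 2014 − 8 days = Jun 19, 2014.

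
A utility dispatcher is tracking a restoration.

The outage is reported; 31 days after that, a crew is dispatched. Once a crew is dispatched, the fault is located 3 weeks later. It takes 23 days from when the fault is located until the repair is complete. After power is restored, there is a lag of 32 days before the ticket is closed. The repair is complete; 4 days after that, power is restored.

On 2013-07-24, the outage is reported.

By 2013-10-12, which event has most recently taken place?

Power is restored

The outage is reported: Jul 24, 2013.
A crew is dispatched: Jul 24, 2013 + 31 days = Aug 24, 2013.
The fault is located: Aug 24, 2013 + 3 weeks = Sep 14, 2013.
The repair is complete: Sep 14, 2013 + 23 days = Oct 7, 2013.
Power is restored: Oct 7, 2013 + 4 days = Oct 11, 2013.
The ticket is closed: Oct 11, 2013 + 32 days = Nov 12, 2013.
Oct 12, 2013 falls between when power is restored (Oct 11, 2013) and when the ticket is closed (Nov 12, 2013).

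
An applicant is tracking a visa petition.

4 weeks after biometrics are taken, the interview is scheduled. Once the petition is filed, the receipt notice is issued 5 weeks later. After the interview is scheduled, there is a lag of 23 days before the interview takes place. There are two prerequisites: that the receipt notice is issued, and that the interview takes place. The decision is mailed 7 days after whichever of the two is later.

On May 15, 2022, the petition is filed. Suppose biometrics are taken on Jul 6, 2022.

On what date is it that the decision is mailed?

The petition is filed: May 15, 2022.
The receipt notice is issued: May 15, 2022 + 5 weeks = Jun 19, 2022.
Biometrics are taken: Jul 6, 2022.
The interview is scheduled: Jul 6, 2022 + 4 weeks = Aug 3, 2022.
The interview takes place: Aug 3, 2022 + 23 days = Aug 26, 2022.
Both prerequisites met — the receipt notice is issued (Jun 19, 2022), the interview takes place (Aug 26, 2022); the later is Aug 26, 2022.
The decision is mailed: Aug 26, 2022 + 7 days = Sep 2, 2022.

Sep 2, 2022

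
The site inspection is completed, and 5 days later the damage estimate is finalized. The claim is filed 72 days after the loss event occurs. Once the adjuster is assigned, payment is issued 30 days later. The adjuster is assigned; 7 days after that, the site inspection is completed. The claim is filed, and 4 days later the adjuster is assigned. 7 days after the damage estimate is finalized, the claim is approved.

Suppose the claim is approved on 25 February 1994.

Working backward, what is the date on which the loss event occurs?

22 November 1993

The claim is approved: Feb 25, 1994.
The damage estimate is finalized: Feb 25, 1994 − 7 days = Feb 18, 1994.
The site inspection is completed: Feb 18, 1994 − 5 days = Feb 13, 1994.
The adjuster is assigned: Feb 13, 1994 − 7 days = Feb 6, 1994.
The claim is filed: Feb 6, 1994 − 4 days = Feb 2, 1994.
The loss event occurs: Feb 2, 1994 − 72 days = Nov 22, 1993.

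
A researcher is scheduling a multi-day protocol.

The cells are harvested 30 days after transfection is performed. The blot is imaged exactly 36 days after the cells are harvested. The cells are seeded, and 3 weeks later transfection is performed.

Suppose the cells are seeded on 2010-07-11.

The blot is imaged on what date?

2010-10-06

The cells are seeded: Jul 11, 2010.
Transfection is performed: Jul 11, 2010 + 3 weeks = Aug 1, 2010.
The cells are harvested: Aug 1, 2010 + 30 days = Aug 31, 2010.
The blot is imaged: Aug 31, 2010 + 36 days = Oct 6, 2010.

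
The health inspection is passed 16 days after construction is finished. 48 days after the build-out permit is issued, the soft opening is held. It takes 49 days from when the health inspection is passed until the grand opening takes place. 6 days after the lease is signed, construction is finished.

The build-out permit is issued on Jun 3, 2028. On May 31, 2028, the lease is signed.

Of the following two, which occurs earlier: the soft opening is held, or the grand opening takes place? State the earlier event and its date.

The soft opening is held — Jul 21, 2028

The build-out permit is issued: Jun 3, 2028.
The soft opening is held: Jun 3, 2028 + 48 days = Jul 21, 2028.
The lease is signed: May 31, 2028.
Construction is finished: May 31, 2028 + 6 days = Jun 6, 2028.
The health inspection is passed: Jun 6, 2028 + 16 days = Jun 22, 2028.
The grand opening takes place: Jun 22, 2028 + 49 days = Aug 10, 2028.
Comparing: the soft opening is held on Jul 21, 2028 vs the grand opening takes place on Aug 10, 2028. Earlier: the soft opening is held.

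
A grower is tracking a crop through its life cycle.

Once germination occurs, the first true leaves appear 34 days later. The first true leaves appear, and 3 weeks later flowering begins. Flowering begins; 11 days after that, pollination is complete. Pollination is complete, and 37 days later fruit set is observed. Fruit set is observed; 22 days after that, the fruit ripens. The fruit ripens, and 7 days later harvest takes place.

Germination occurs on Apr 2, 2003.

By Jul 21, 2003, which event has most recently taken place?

Fruit set is observed

Germination occurs: Apr 2, 2003.
The first true leaves appear: Apr 2, 2003 + 34 days = May 6, 2003.
Flowering begins: May 6, 2003 + 3 weeks = May 27, 2003.
Pollination is complete: May 27, 2003 + 11 days = Jun 7, 2003.
Fruit set is observed: Jun 7, 2003 + 37 days = Jul 14, 2003.
The fruit ripens: Jul 14, 2003 + 22 days = Aug 5, 2003.
Harvest takes place: Aug 5, 2003 + 7 days = Aug 12, 2003.
Jul 21, 2003 falls between when fruit set is observed (Jul 14, 2003) and when the fruit ripens (Aug 5, 2003).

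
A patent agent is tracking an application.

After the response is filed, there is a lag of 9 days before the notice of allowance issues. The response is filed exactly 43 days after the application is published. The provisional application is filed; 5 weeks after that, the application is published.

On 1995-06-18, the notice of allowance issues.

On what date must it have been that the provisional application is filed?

The notice of allowance issues: Jun 18, 1995.
The response is filed: Jun 18, 1995 − 9 days = Jun 9, 1995.
The application is published: Jun 9, 1995 − 43 days = Apr 27, 1995.
The provisional application is filed: Apr 27, 1995 − 5 weeks = Mar 23, 1995.

1995-03-23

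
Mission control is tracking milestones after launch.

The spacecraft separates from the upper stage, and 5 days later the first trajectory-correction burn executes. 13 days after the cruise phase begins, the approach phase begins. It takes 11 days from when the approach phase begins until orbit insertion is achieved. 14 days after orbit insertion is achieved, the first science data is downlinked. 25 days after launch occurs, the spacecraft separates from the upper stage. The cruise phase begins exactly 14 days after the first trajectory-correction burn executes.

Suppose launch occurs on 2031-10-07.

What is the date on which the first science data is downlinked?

Launch occurs: Oct 7, 2031.
The spacecraft separates from the upper stage: Oct 7, 2031 + 25 days = Nov 1, 2031.
The first trajectory-correction burn executes: Nov 1, 2031 + 5 days = Nov 6, 2031.
The cruise phase begins: Nov 6, 2031 + 14 days = Nov 20, 2031.
The approach phase begins: Nov 20, 2031 + 13 days = Dec 3, 2031.
Orbit insertion is achieved: Dec 3, 2031 + 11 days = Dec 14, 2031.
The first science data is downlinked: Dec 14, 2031 + 14 days = Dec 28, 2031.

2031-12-28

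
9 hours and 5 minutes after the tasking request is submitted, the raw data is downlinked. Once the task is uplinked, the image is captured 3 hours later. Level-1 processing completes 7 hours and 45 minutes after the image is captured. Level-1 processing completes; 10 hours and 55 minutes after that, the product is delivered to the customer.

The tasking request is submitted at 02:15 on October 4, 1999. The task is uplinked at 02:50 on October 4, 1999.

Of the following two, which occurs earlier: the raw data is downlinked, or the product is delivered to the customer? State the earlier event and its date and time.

The raw data is downlinked — 11:20 on October 4, 1999

The tasking request is submitted: 02:15 Oct 4, 1999.
The raw data is downlinked: 02:15 Oct 4, 1999 + 9h05m = 11:20 Oct 4, 1999.
The task is uplinked: 02:50 Oct 4, 1999.
The image is captured: 02:50 Oct 4, 1999 + 3h = 05:50 Oct 4, 1999.
Level-1 processing completes: 05:50 Oct 4, 1999 + 7h45m = 13:35 Oct 4, 1999.
The product is delivered to the customer: 13:35 Oct 4, 1999 + 10h55m = 00:30 Oct 5, 1999.
Comparing: the raw data is downlinked at 11:20 Oct 4, 1999 vs the product is delivered to the customer at 00:30 Oct 5, 1999. Earlier: the raw data is downlinked.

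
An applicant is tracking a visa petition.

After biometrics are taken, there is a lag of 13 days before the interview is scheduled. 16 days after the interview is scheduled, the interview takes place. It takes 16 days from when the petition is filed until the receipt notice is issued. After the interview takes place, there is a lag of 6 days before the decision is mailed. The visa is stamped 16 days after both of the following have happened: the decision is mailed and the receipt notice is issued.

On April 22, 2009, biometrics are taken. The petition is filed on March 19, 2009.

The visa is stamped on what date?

Biometrics are taken: Apr 22, 2009.
The interview is scheduled: Apr 22, 2009 + 13 days = May 5, 2009.
The interview takes place: May 5, 2009 + 16 days = May 21, 2009.
The decision is mailed: May 21, 2009 + 6 days = May 27, 2009.
The petition is filed: Mar 19, 2009.
The receipt notice is issued: Mar 19, 2009 + 16 days = Apr 4, 2009.
Both prerequisites met — the decision is mailed (May 27, 2009), the receipt notice is issued (Apr 4, 2009); the later is May 27, 2009.
The visa is stamped: May 27, 2009 + 16 days = Jun 12, 2009.

June 12, 2009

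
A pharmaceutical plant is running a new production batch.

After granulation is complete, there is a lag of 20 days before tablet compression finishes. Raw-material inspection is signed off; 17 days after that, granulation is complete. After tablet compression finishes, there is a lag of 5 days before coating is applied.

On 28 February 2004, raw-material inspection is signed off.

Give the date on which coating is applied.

10 April 2004

Raw-material inspection is signed off: Feb 28, 2004.
Granulation is complete: Feb 28, 2004 + 17 days = Mar 16, 2004.
Tablet compression finishes: Mar 16, 2004 + 20 days = Apr 5, 2004.
Coating is applied: Apr 5, 2004 + 5 days = Apr 10, 2004.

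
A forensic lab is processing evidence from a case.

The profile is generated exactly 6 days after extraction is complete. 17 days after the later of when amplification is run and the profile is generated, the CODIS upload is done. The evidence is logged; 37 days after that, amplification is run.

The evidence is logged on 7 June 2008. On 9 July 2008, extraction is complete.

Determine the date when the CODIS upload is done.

The evidence is logged: Jun 7, 2008.
Amplification is run: Jun 7, 2008 + 37 days = Jul 14, 2008.
Extraction is complete: Jul 9, 2008.
The profile is generated: Jul 9, 2008 + 6 days = Jul 15, 2008.
Both prerequisites met — amplification is run (Jul 14, 2008), the profile is generated (Jul 15, 2008); the later is Jul 15, 2008.
The CODIS upload is done: Jul 15, 2008 + 17 days = Aug 1, 2008.

1 August 2008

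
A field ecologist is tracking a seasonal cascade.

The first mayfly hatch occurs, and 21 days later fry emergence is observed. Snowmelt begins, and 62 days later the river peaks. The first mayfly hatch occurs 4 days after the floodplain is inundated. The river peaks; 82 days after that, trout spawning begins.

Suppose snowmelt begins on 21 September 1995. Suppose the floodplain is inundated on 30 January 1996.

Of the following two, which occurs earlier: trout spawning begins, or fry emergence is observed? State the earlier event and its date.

Snowmelt begins: Sep 21, 1995.
The river peaks: Sep 21, 1995 + 62 days = Nov 22, 1995.
Trout spawning begins: Nov 22, 1995 + 82 days = Feb 12, 1996.
The floodplain is inundated: Jan 30, 1996.
The first mayfly hatch occurs: Jan 30, 1996 + 4 days = Feb 3, 1996.
Fry emergence is observed: Feb 3, 1996 + 21 days = Feb 24, 1996.
Comparing: trout spawning begins on Feb 12, 1996 vs fry emergence is observed on Feb 24, 1996. Earlier: trout spawning begins.

Trout spawning begins — 12 February 1996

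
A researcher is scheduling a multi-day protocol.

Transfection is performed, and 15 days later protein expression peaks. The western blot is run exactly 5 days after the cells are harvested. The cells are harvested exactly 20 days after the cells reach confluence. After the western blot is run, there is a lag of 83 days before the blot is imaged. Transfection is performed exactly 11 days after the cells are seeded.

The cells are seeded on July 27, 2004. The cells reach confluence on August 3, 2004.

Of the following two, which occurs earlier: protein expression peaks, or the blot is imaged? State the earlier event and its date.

Protein expression peaks — August 22, 2004

The cells are seeded: Jul 27, 2004.
Transfection is performed: Jul 27, 2004 + 11 days = Aug 7, 2004.
Protein expression peaks: Aug 7, 2004 + 15 days = Aug 22, 2004.
The cells reach confluence: Aug 3, 2004.
The cells are harvested: Aug 3, 2004 + 20 days = Aug 23, 2004.
The western blot is run: Aug 23, 2004 + 5 days = Aug 28, 2004.
The blot is imaged: Aug 28, 2004 + 83 days = Nov 19, 2004.
Comparing: protein expression peaks on Aug 22, 2004 vs the blot is imaged on Nov 19, 2004. Earlier: protein expression peaks.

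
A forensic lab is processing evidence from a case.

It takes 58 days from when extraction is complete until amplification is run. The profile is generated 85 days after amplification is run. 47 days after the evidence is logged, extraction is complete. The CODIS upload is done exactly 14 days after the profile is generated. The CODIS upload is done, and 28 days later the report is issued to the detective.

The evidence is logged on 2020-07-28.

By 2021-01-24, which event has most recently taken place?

Amplification is run

The evidence is logged: Jul 28, 2020.
Extraction is complete: Jul 28, 2020 + 47 days = Sep 13, 2020.
Amplification is run: Sep 13, 2020 + 58 days = Nov 10, 2020.
The profile is generated: Nov 10, 2020 + 85 days = Feb 3, 2021.
The CODIS upload is done: Feb 3, 2021 + 14 days = Feb 17, 2021.
The report is issued to the detective: Feb 17, 2021 + 28 days = Mar 17, 2021.
Jan 24, 2021 falls between when amplification is run (Nov 10, 2020) and when the profile is generated (Feb 3, 2021).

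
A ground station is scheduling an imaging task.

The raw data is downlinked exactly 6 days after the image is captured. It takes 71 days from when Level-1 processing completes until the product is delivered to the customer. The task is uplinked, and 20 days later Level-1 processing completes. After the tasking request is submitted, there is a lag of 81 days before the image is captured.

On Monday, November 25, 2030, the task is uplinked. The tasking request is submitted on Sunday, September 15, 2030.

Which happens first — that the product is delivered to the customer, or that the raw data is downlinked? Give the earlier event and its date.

The raw data is downlinked — Wednesday, December 11, 2030

The task is uplinked: Nov 25, 2030.
Level-1 processing completes: Nov 25, 2030 + 20 days = Dec 15, 2030.
The product is delivered to the customer: Dec 15, 2030 + 71 days = Feb 24, 2031.
The tasking request is submitted: Sep 15, 2030.
The image is captured: Sep 15, 2030 + 81 days = Dec 5, 2030.
The raw data is downlinked: Dec 5, 2030 + 6 days = Dec 11, 2030.
Comparing: the product is delivered to the customer on Feb 24, 2031 vs the raw data is downlinked on Dec 11, 2030. Earlier: the raw data is downlinked.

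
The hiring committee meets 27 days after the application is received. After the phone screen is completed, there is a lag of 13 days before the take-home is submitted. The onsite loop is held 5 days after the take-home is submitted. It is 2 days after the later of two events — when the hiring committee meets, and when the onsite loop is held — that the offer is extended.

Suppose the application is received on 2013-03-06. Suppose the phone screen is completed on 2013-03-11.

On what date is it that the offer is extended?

2013-04-04

The application is received: Mar 6, 2013.
The hiring committee meets: Mar 6, 2013 + 27 days = Apr 2, 2013.
The phone screen is completed: Mar 11, 2013.
The take-home is submitted: Mar 11, 2013 + 13 days = Mar 24, 2013.
The onsite loop is held: Mar 24, 2013 + 5 days = Mar 29, 2013.
Both prerequisites met — the hiring committee meets (Apr 2, 2013), the onsite loop is held (Mar 29, 2013); the later is Apr 2, 2013.
The offer is extended: Apr 2, 2013 + 2 days = Apr 4, 2013.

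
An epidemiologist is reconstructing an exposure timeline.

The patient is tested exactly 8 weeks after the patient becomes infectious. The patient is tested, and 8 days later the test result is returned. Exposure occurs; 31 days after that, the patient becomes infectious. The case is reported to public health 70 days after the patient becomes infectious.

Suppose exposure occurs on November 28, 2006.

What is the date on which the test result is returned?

March 3, 2007

Exposure occurs: Nov 28, 2006.
The patient becomes infectious: Nov 28, 2006 + 31 days = Dec 29, 2006.
The patient is tested: Dec 29, 2006 + 8 weeks = Feb 23, 2007.
The test result is returned: Feb 23, 2007 + 8 days = Mar 3, 2007.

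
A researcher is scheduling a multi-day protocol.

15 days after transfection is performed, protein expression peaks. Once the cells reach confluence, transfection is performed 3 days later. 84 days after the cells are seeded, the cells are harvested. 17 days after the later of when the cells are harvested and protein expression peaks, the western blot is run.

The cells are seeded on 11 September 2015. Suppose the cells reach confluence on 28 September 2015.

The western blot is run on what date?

21 December 2015

The cells are seeded: Sep 11, 2015.
The cells are harvested: Sep 11, 2015 + 84 days = Dec 4, 2015.
The cells reach confluence: Sep 28, 2015.
Transfection is performed: Sep 28, 2015 + 3 days = Oct 1, 2015.
Protein expression peaks: Oct 1, 2015 + 15 days = Oct 16, 2015.
Both prerequisites met — the cells are harvested (Dec 4, 2015), protein expression peaks (Oct 16, 2015); the later is Dec 4, 2015.
The western blot is run: Dec 4, 2015 + 17 days = Dec 21, 2015.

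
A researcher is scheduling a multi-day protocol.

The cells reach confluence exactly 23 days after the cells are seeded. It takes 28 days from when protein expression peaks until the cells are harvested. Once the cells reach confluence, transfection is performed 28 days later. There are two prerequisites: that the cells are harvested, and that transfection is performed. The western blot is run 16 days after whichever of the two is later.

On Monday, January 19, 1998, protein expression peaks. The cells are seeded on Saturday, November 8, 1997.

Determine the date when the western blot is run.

Protein expression peaks: Jan 19, 1998.
The cells are harvested: Jan 19, 1998 + 28 days = Feb 16, 1998.
The cells are seeded: Nov 8, 1997.
The cells reach confluence: Nov 8, 1997 + 23 days = Dec 1, 1997.
Transfection is performed: Dec 1, 1997 + 28 days = Dec 29, 1997.
Both prerequisites met — the cells are harvested (Feb 16, 1998), transfection is performed (Dec 29, 1997); the later is Feb 16, 1998.
The western blot is run: Feb 16, 1998 + 16 days = Mar 4, 1998.

Wednesday, March 4, 1998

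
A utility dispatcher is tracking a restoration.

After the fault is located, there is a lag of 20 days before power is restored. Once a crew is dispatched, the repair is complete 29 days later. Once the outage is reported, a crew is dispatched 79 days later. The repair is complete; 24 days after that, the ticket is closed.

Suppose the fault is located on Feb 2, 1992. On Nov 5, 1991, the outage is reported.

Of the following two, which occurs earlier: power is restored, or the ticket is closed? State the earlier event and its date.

Power is restored — Feb 22, 1992

The fault is located: Feb 2, 1992.
Power is restored: Feb 2, 1992 + 20 days = Feb 22, 1992.
The outage is reported: Nov 5, 1991.
A crew is dispatched: Nov 5, 1991 + 79 days = Jan 23, 1992.
The repair is complete: Jan 23, 1992 + 29 days = Feb 21, 1992.
The ticket is closed: Feb 21, 1992 + 24 days = Mar 16, 1992.
Comparing: power is restored on Feb 22, 1992 vs the ticket is closed on Mar 16, 1992. Earlier: power is restored.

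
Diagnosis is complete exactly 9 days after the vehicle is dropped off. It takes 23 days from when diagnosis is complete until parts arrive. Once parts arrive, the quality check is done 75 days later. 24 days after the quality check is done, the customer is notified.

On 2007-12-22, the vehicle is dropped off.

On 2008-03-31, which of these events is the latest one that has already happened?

Parts arrive

The vehicle is dropped off: Dec 22, 2007.
Diagnosis is complete: Dec 22, 2007 + 9 days = Dec 31, 2007.
Parts arrive: Dec 31, 2007 + 23 days = Jan 23, 2008.
The quality check is done: Jan 23, 2008 + 75 days = Apr 7, 2008.
The customer is notified: Apr 7, 2008 + 24 days = May 1, 2008.
Mar 31, 2008 falls between when parts arrive (Jan 23, 2008) and when the quality check is done (Apr 7, 2008).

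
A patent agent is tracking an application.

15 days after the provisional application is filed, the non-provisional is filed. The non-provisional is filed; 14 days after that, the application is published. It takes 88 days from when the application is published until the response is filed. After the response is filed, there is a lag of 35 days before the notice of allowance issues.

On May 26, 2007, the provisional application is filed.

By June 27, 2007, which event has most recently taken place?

The provisional application is filed: May 26, 2007.
The non-provisional is filed: May 26, 2007 + 15 days = Jun 10, 2007.
The application is published: Jun 10, 2007 + 14 days = Jun 24, 2007.
The response is filed: Jun 24, 2007 + 88 days = Sep 20, 2007.
The notice of allowance issues: Sep 20, 2007 + 35 days = Oct 25, 2007.
Jun 27, 2007 falls between when the application is published (Jun 24, 2007) and when the response is filed (Sep 20, 2007).

The application is published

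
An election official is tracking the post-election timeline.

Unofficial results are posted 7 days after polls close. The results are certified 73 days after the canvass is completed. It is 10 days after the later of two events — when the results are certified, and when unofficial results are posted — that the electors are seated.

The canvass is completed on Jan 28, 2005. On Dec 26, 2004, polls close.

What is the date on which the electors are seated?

Apr 21, 2005

The canvass is completed: Jan 28, 2005.
The results are certified: Jan 28, 2005 + 73 days = Apr 11, 2005.
Polls close: Dec 26, 2004.
Unofficial results are posted: Dec 26, 2004 + 7 days = Jan 2, 2005.
Both prerequisites met — the results are certified (Apr 11, 2005), unofficial results are posted (Jan 2, 2005); the later is Apr 11, 2005.
The electors are seated: Apr 11, 2005 + 10 days = Apr 21, 2005.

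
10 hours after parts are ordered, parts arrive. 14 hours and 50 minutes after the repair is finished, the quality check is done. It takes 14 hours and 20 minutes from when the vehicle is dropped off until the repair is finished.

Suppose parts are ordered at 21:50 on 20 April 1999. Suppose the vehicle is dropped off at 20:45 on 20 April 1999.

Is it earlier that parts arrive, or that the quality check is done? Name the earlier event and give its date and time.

Parts are ordered: 21:50 Apr 20, 1999.
Parts arrive: 21:50 Apr 20, 1999 + 10h = 07:50 Apr 21, 1999.
The vehicle is dropped off: 20:45 Apr 20, 1999.
The repair is finished: 20:45 Apr 20, 1999 + 14h20m = 11:05 Apr 21, 1999.
The quality check is done: 11:05 Apr 21, 1999 + 14h50m = 01:55 Apr 22, 1999.
Comparing: parts arrive at 07:50 Apr 21, 1999 vs the quality check is done at 01:55 Apr 22, 1999. Earlier: parts arrive.

Parts arrive — 07:50 on 21 April 1999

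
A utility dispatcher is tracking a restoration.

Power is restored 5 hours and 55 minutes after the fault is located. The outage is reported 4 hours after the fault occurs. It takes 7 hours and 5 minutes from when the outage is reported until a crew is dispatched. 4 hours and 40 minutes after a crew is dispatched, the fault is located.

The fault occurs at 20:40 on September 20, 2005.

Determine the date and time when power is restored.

18:20 on September 21, 2005

The fault occurs: 20:40 Sep 20, 2005.
The outage is reported: 20:40 Sep 20, 2005 + 4h = 00:40 Sep 21, 2005.
A crew is dispatched: 00:40 Sep 21, 2005 + 7h05m = 07:45 Sep 21, 2005.
The fault is located: 07:45 Sep 21, 2005 + 4h40m = 12:25 Sep 21, 2005.
Power is restored: 12:25 Sep 21, 2005 + 5h55m = 18:20 Sep 21, 2005.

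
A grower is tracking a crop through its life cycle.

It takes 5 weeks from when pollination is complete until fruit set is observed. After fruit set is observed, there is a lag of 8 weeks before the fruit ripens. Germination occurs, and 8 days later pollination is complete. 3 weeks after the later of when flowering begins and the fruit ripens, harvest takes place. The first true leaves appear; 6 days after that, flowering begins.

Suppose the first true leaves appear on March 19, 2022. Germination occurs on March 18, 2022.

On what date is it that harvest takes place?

The first true leaves appear: Mar 19, 2022.
Flowering begins: Mar 19, 2022 + 6 days = Mar 25, 2022.
Germination occurs: Mar 18, 2022.
Pollination is complete: Mar 18, 2022 + 8 days = Mar 26, 2022.
Fruit set is observed: Mar 26, 2022 + 5 weeks = Apr 30, 2022.
The fruit ripens: Apr 30, 2022 + 8 weeks = Jun 25, 2022.
Both prerequisites met — flowering begins (Mar 25, 2022), the fruit ripens (Jun 25, 2022); the later is Jun 25, 2022.
Harvest takes place: Jun 25, 2022 + 3 weeks = Jul 16, 2022.

July 16, 2022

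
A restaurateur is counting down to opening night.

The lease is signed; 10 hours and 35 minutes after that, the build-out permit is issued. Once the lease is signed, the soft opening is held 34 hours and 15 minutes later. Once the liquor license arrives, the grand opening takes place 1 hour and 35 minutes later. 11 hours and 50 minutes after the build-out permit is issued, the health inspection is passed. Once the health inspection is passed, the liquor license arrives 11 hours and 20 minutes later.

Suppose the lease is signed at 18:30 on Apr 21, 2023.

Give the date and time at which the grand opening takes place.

05:50 on Apr 23, 2023

The lease is signed: 18:30 Apr 21, 2023.
The build-out permit is issued: 18:30 Apr 21, 2023 + 10h35m = 05:05 Apr 22, 2023.
The health inspection is passed: 05:05 Apr 22, 2023 + 11h50m = 16:55 Apr 22, 2023.
The liquor license arrives: 16:55 Apr 22, 2023 + 11h20m = 04:15 Apr 23, 2023.
The grand opening takes place: 04:15 Apr 23, 2023 + 1h35m = 05:50 Apr 23, 2023.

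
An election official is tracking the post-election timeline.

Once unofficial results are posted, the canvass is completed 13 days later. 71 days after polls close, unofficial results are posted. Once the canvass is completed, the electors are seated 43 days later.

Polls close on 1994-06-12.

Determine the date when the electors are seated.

1994-10-17

Polls close: Jun 12, 1994.
Unofficial results are posted: Jun 12, 1994 + 71 days = Aug 22, 1994.
The canvass is completed: Aug 22, 1994 + 13 days = Sep 4, 1994.
The electors are seated: Sep 4, 1994 + 43 days = Oct 17, 1994.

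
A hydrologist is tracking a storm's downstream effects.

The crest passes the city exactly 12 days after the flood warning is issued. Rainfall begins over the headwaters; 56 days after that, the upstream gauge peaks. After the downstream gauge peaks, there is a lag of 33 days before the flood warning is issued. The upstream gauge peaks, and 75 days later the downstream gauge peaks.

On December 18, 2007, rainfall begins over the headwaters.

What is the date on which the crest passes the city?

June 11, 2008

Rainfall begins over the headwaters: Dec 18, 2007.
The upstream gauge peaks: Dec 18, 2007 + 56 days = Feb 12, 2008.
The downstream gauge peaks: Feb 12, 2008 + 75 days = Apr 27, 2008.
The flood warning is issued: Apr 27, 2008 + 33 days = May 30, 2008.
The crest passes the city: May 30, 2008 + 12 days = Jun 11, 2008.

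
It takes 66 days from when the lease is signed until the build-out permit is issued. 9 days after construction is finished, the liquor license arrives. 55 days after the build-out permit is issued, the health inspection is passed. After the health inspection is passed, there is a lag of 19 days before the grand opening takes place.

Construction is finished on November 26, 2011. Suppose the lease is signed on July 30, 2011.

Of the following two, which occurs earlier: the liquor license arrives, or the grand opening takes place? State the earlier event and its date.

Construction is finished: Nov 26, 2011.
The liquor license arrives: Nov 26, 2011 + 9 days = Dec 5, 2011.
The lease is signed: Jul 30, 2011.
The build-out permit is issued: Jul 30, 2011 + 66 days = Oct 4, 2011.
The health inspection is passed: Oct 4, 2011 + 55 days = Nov 28, 2011.
The grand opening takes place: Nov 28, 2011 + 19 days = Dec 17, 2011.
Comparing: the liquor license arrives on Dec 5, 2011 vs the grand opening takes place on Dec 17, 2011. Earlier: the liquor license arrives.

The liquor license arrives — December 5, 2011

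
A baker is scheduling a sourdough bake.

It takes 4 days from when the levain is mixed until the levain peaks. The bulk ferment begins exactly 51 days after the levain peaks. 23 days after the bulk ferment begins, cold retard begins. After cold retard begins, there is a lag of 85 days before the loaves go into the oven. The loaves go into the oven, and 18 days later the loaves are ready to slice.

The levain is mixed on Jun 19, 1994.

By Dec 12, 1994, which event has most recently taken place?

The levain is mixed: Jun 19, 1994.
The levain peaks: Jun 19, 1994 + 4 days = Jun 23, 1994.
The bulk ferment begins: Jun 23, 1994 + 51 days = Aug 13, 1994.
Cold retard begins: Aug 13, 1994 + 23 days = Sep 5, 1994.
The loaves go into the oven: Sep 5, 1994 + 85 days = Nov 29, 1994.
The loaves are ready to slice: Nov 29, 1994 + 18 days = Dec 17, 1994.
Dec 12, 1994 falls between when the loaves go into the oven (Nov 29, 1994) and when the loaves are ready to slice (Dec 17, 1994).

The loaves go into the oven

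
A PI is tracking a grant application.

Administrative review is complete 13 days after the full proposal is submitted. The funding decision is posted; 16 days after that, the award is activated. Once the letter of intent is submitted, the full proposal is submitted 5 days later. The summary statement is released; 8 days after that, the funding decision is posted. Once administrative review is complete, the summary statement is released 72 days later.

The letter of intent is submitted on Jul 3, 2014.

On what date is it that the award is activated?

Oct 25, 2014

The letter of intent is submitted: Jul 3, 2014.
The full proposal is submitted: Jul 3, 2014 + 5 days = Jul 8, 2014.
Administrative review is complete: Jul 8, 2014 + 13 days = Jul 21, 2014.
The summary statement is released: Jul 21, 2014 + 72 days = Oct 1, 2014.
The funding decision is posted: Oct 1, 2014 + 8 days = Oct 9, 2014.
The award is activated: Oct 9, 2014 + 16 days = Oct 25, 2014.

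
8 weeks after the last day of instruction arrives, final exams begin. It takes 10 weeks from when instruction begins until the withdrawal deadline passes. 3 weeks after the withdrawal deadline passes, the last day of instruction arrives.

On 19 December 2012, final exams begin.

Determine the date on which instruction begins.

25 July 2012

Final exams begin: Dec 19, 2012.
The last day of instruction arrives: Dec 19, 2012 − 8 weeks = Oct 24, 2012.
The withdrawal deadline passes: Oct 24, 2012 − 3 weeks = Oct 3, 2012.
Instruction begins: Oct 3, 2012 − 10 weeks = Jul 25, 2012.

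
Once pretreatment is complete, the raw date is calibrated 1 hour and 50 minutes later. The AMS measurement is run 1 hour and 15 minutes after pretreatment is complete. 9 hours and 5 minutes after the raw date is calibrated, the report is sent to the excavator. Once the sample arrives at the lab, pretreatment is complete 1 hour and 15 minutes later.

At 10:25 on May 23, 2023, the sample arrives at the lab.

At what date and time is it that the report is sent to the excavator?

22:35 on May 23, 2023

The sample arrives at the lab: 10:25 May 23, 2023.
Pretreatment is complete: 10:25 May 23, 2023 + 1h15m = 11:40 May 23, 2023.
The raw date is calibrated: 11:40 May 23, 2023 + 1h50m = 13:30 May 23, 2023.
The report is sent to the excavator: 13:30 May 23, 2023 + 9h05m = 22:35 May 23, 2023.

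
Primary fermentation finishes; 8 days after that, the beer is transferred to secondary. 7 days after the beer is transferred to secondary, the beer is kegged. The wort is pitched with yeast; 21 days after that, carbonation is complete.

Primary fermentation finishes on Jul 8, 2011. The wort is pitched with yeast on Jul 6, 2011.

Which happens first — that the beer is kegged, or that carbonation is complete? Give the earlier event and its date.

The beer is kegged — Jul 23, 2011

Primary fermentation finishes: Jul 8, 2011.
The beer is transferred to secondary: Jul 8, 2011 + 8 days = Jul 16, 2011.
The beer is kegged: Jul 16, 2011 + 7 days = Jul 23, 2011.
The wort is pitched with yeast: Jul 6, 2011.
Carbonation is complete: Jul 6, 2011 + 21 days = Jul 27, 2011.
Comparing: the beer is kegged on Jul 23, 2011 vs carbonation is complete on Jul 27, 2011. Earlier: the beer is kegged.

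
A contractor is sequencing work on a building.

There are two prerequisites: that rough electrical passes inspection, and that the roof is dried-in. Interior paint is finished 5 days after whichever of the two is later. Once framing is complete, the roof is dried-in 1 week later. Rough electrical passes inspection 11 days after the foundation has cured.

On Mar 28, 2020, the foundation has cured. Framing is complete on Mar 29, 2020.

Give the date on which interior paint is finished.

The foundation has cured: Mar 28, 2020.
Rough electrical passes inspection: Mar 28, 2020 + 11 days = Apr 8, 2020.
Framing is complete: Mar 29, 2020.
The roof is dried-in: Mar 29, 2020 + 1 week = Apr 5, 2020.
Both prerequisites met — rough electrical passes inspection (Apr 8, 2020), the roof is dried-in (Apr 5, 2020); the later is Apr 8, 2020.
Interior paint is finished: Apr 8, 2020 + 5 days = Apr 13, 2020.

Apr 13, 2020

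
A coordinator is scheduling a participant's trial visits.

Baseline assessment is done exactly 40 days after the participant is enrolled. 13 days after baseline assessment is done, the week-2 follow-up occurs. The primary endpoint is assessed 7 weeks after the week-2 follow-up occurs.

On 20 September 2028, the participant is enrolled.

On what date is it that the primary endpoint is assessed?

31 December 2028

The participant is enrolled: Sep 20, 2028.
Baseline assessment is done: Sep 20, 2028 + 40 days = Oct 30, 2028.
The week-2 follow-up occurs: Oct 30, 2028 + 13 days = Nov 12, 2028.
The primary endpoint is assessed: Nov 12, 2028 + 7 weeks = Dec 31, 2028.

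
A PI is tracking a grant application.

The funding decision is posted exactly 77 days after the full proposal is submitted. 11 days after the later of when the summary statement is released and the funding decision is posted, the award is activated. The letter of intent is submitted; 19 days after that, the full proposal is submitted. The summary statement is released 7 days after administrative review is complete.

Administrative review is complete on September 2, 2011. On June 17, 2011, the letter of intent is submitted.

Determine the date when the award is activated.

Administrative review is complete: Sep 2, 2011.
The summary statement is released: Sep 2, 2011 + 7 days = Sep 9, 2011.
The letter of intent is submitted: Jun 17, 2011.
The full proposal is submitted: Jun 17, 2011 + 19 days = Jul 6, 2011.
The funding decision is posted: Jul 6, 2011 + 77 days = Sep 21, 2011.
Both prerequisites met — the summary statement is released (Sep 9, 2011), the funding decision is posted (Sep 21, 2011); the later is Sep 21, 2011.
The award is activated: Sep 21, 2011 + 11 days = Oct 2, 2011.

October 2, 2011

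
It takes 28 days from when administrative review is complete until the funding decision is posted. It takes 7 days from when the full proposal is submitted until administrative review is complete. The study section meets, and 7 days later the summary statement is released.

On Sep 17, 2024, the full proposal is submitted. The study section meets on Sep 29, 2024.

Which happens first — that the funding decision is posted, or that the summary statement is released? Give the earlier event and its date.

The full proposal is submitted: Sep 17, 2024.
Administrative review is complete: Sep 17, 2024 + 7 days = Sep 24, 2024.
The funding decision is posted: Sep 24, 2024 + 28 days = Oct 22, 2024.
The study section meets: Sep 29, 2024.
The summary statement is released: Sep 29, 2024 + 7 days = Oct 6, 2024.
Comparing: the funding decision is posted on Oct 22, 2024 vs the summary statement is released on Oct 6, 2024. Earlier: the summary statement is released.

The summary statement is released — Oct 6, 2024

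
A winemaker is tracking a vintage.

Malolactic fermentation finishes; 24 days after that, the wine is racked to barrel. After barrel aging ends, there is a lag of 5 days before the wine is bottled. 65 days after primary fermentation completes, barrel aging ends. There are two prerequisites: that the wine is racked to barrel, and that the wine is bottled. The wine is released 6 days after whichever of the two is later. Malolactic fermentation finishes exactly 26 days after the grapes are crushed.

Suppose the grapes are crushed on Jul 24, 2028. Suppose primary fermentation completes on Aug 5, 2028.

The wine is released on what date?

The grapes are crushed: Jul 24, 2028.
Malolactic fermentation finishes: Jul 24, 2028 + 26 days = Aug 19, 2028.
The wine is racked to barrel: Aug 19, 2028 + 24 days = Sep 12, 2028.
Primary fermentation completes: Aug 5, 2028.
Barrel aging ends: Aug 5, 2028 + 65 days = Oct 9, 2028.
The wine is bottled: Oct 9, 2028 + 5 days = Oct 14, 2028.
Both prerequisites met — the wine is racked to barrel (Sep 12, 2028), the wine is bottled (Oct 14, 2028); the later is Oct 14, 2028.
The wine is released: Oct 14, 2028 + 6 days = Oct 20, 2028.

Oct 20, 2028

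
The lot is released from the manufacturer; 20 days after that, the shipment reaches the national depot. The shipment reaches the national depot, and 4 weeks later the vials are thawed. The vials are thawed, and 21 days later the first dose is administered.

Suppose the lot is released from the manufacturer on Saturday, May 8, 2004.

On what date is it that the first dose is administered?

The lot is released from the manufacturer: May 8, 2004.
The shipment reaches the national depot: May 8, 2004 + 20 days = May 28, 2004.
The vials are thawed: May 28, 2004 + 4 weeks = Jun 25, 2004.
The first dose is administered: Jun 25, 2004 + 21 days = Jul 16, 2004.

Friday, July 16, 2004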